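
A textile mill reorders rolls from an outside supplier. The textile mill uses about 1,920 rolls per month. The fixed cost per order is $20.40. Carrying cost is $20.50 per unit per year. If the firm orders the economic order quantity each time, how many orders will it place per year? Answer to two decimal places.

N ≈ 107.59 orders per year

Annual demand D = 1,920 × 12 = 23,040.
Q* = √(2DS/H) = √(2 × 23,040 × 20.4 / 20.5) ≈ 214.14.
Orders per year = D / Q* = 23,040 / 214.14 ≈ 107.594.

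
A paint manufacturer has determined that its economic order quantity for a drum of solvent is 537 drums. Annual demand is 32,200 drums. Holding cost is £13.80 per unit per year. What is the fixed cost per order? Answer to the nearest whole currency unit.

The basic EOQ model gives Q* = √(2DS/H); rearrange for the unknown.
From Q* = √(2DS/H): S = Q*²H / (2D) = 537² × 13.8 / (2 × 32,200) = 61.7934.

S ≈ £62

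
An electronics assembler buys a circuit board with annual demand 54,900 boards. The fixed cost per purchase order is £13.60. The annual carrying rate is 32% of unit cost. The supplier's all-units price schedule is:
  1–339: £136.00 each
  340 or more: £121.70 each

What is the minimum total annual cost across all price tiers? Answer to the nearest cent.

TC* ≈ £6,690,146.48

Holding cost per unit per year at price C is H = 0.32·C.
Candidates are each tier's EOQ (if it falls in that tier) and each price-break quantity.
EOQ at £136.00 = 185.2 (feasible in tier 1): TC = 54,900×£136.00 + (54,900/185.2)×13.6 + (185.2/2)×0.32×£136.00 = £7,474,461.49.
EOQ at £121.70 = 195.8 < 340, so use break Q=340: TC = 54,900×£121.70 + (54,900/340.0)×13.6 + (340.0/2)×0.32×£121.70 = £6,690,146.48.
Lowest total cost among the candidates is at Q = 340.0.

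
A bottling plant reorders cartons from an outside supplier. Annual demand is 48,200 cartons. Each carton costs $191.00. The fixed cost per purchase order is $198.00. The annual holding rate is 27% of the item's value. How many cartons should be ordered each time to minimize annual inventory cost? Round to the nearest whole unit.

Q* ≈ 608 cartons

Holding cost H = 0.27 × $191.00 = $51.5700 per unit per year.
EOQ = √(2DS / H) = √(2 × 48,200 × 198 / 51.57).
= √(19,087,200 / 51.57) = √370,122.164 ≈ 608.377.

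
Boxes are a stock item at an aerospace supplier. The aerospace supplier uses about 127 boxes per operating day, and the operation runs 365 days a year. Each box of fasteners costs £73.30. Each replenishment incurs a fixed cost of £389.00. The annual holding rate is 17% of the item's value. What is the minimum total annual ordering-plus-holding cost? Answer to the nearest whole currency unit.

Annual demand D = 127 × 365 = 46,355.
Holding cost H = 0.17 × £73.30 = £12.4610 per unit per year.
The optimal lot size = √(2DS/H) = √(2 × 46,355 × 389 / 12.461) ≈ 1701.22.
At the optimum the two cost components are equal, so total cost = 2·(Q*/2)H = Q*·H.
Minimum total = √(2DSH) = √(2 × 46,355 × 389 × 12.461) ≈ 21198.959.

TC* ≈ £21,199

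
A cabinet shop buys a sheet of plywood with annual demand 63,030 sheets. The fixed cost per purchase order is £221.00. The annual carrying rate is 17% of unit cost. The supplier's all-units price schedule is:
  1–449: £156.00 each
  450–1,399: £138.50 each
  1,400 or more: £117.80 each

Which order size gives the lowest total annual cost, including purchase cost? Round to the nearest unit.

Holding cost per unit per year at price C is H = 0.17·C.
Candidates are each tier's EOQ (if it falls in that tier) and each price-break quantity.
Tier 1 (£156.00): EOQ = 1024.9 exceeds tier's upper bound 449, so this tier is dominated.
EOQ at £138.50 = 1087.8 (feasible in tier 2): TC = 63,030×£138.50 + (63,030/1087.8)×221 + (1087.8/2)×0.17×£138.50 = £8,755,266.45.
EOQ at £117.80 = 1179.5 < 1400, so use break Q=1400: TC = 63,030×£117.80 + (63,030/1400.0)×221 + (1400.0/2)×0.17×£117.80 = £7,448,901.94.
Lowest total cost is £7,448,901.94 at Q = 1400.0.

Q* ≈ 1,400 sheets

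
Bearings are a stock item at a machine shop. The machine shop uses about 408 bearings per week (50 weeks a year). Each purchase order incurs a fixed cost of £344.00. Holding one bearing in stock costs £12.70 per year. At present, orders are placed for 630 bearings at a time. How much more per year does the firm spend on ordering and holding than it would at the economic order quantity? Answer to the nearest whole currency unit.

Annual demand D = 408 × 50 = 20,400.
EOQ = √(2DS/H) = √(2 × 20,400 × 344 / 12.7) ≈ 1051.25.
Cost at Q* = (D/Q*)S + (Q*/2)H = √(2DSH) ≈ £13,350.92.
Cost at Q = 630: (20,400/630)×344 + (630/2)×12.7 = £11,139.05 + £4,000.50 = £15,139.55.
Excess = £15,139.55 − £13,350.92 = £1,788.63.

Extra cost ≈ £1,789 per year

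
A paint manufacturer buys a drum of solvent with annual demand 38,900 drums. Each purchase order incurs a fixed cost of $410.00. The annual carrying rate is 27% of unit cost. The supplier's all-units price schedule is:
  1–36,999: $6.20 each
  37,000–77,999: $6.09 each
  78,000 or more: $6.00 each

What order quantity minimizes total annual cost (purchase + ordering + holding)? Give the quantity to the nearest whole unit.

Holding cost per unit per year at price C is H = 0.27·C.
For each price level, check whether its EOQ is feasible; otherwise the best quantity at that price is the breakpoint.
EOQ at $6.20 = 4365.2 (feasible in tier 1): TC = 38,900×$6.20 + (38,900/4365.2)×410 + (4365.2/2)×0.27×$6.20 = $248,487.34.
EOQ at $6.09 = 4404.4 < 37000, so use break Q=37000: TC = 38,900×$6.09 + (38,900/37000.0)×410 + (37000.0/2)×0.27×$6.09 = $267,751.60.
EOQ at $6.00 = 4437.4 < 78000, so use break Q=78000: TC = 38,900×$6.00 + (38,900/78000.0)×410 + (78000.0/2)×0.27×$6.00 = $296,784.47.
Lowest total cost is $248,487.34 at Q = 4365.2.

Q* ≈ 4,365 drums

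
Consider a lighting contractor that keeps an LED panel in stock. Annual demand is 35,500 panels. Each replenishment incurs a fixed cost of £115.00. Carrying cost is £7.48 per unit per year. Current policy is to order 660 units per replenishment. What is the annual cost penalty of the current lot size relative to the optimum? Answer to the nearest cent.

EOQ = √(2DS/H) = √(2 × 35,500 × 115 / 7.48) ≈ 1044.79.
Cost at Q* = (D/Q*)S + (Q*/2)H = √(2DSH) ≈ £7,815.00.
Cost at Q = 660: (35,500/660)×115 + (660/2)×7.48 = £6,185.61 + £2,468.40 = £8,654.01.
Excess = £8,654.01 − £7,815.00 = £839.01.

Extra cost ≈ £839.01 per year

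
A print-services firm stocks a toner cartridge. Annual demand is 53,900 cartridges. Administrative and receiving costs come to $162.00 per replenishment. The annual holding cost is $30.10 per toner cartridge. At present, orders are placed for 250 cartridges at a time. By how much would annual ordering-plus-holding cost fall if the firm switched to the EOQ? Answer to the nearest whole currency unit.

EOQ = √(2DS/H) = √(2 × 53,900 × 162 / 30.1) ≈ 761.70.
Cost at Q* = (D/Q*)S + (Q*/2)H = √(2DSH) ≈ $22,927.15.
Cost at Q = 250: (53,900/250)×162 + (250/2)×30.1 = $34,927.20 + $3,762.50 = $38,689.70.
Excess = $38,689.70 − $22,927.15 = $15,762.55.

Extra cost ≈ $15,763 per year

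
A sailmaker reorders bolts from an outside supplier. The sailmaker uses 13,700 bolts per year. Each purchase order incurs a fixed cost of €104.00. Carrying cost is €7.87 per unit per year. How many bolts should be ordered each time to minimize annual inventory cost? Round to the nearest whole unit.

EOQ = √(2DS / H) = √(2 × 13,700 × 104 / 7.87).
= √(2,849,600 / 7.87) = √362,083.8628 ≈ 601.734.

Q* ≈ 602 bolts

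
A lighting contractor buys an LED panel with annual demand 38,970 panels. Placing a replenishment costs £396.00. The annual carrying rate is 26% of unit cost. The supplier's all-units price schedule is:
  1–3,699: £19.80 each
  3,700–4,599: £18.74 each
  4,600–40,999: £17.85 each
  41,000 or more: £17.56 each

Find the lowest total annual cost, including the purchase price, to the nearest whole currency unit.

Holding cost per unit per year at price C is H = 0.26·C.
For each price level, check whether its EOQ is feasible; otherwise the best quantity at that price is the breakpoint.
EOQ at £19.80 = 2448.5 (feasible in tier 1): TC = 38,970×£19.80 + (38,970/2448.5)×396 + (2448.5/2)×0.26×£19.80 = £784,211.12.
EOQ at £18.74 = 2516.8 < 3700, so use break Q=3700: TC = 38,970×£18.74 + (38,970/3700.0)×396 + (3700.0/2)×0.26×£18.74 = £743,482.58.
EOQ at £17.85 = 2578.8 < 4600, so use break Q=4600: TC = 38,970×£17.85 + (38,970/4600.0)×396 + (4600.0/2)×0.26×£17.85 = £709,643.61.
EOQ at £17.56 = 2600.0 < 41000, so use break Q=41000: TC = 38,970×£17.56 + (38,970/41000.0)×396 + (41000.0/2)×0.26×£17.56 = £778,284.39.
Lowest total cost among the candidates is at Q = 4600.0.

TC* ≈ £709,644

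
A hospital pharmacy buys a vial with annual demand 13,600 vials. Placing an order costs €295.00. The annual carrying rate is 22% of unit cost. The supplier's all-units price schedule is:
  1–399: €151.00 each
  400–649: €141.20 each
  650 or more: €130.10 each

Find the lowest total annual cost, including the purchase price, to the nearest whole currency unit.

Holding cost per unit per year at price C is H = 0.22·C.
Candidates are each tier's EOQ (if it falls in that tier) and each price-break quantity.
Tier 1 (€151.00): EOQ = 491.5 exceeds tier's upper bound 399, so this tier is dominated.
EOQ at €141.20 = 508.2 (feasible in tier 2): TC = 13,600×€141.20 + (13,600/508.2)×295 + (508.2/2)×0.22×€141.20 = €1,936,107.89.
EOQ at €130.10 = 529.5 < 650, so use break Q=650: TC = 13,600×€130.10 + (13,600/650.0)×295 + (650.0/2)×0.22×€130.10 = €1,784,834.46.
Lowest total cost among the candidates is at Q = 650.0.

TC* ≈ €1,784,834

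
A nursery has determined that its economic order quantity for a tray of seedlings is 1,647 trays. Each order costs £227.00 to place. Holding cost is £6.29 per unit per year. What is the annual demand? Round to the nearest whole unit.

D ≈ 37,582 trays per year

The basic EOQ model gives Q* = √(2DS/H); rearrange for the unknown.
From Q* = √(2DS/H): D = Q*²H / (2S) = 1,647² × 6.29 / (2 × 227) = 37582.182.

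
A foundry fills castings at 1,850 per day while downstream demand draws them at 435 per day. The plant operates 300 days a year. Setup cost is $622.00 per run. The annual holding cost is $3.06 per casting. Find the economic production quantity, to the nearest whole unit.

Annual demand D = 435 × 300 = 130,500.
Production build-up factor (1 − d/p) = 1 − 435/1,850 = 0.7649.
Q* = √(2DS / (H(1 − d/p))) = √(2 × 130,500 × 622 / (3.06 × 0.7649)).
= √(162,342,000 / 2.3405) ≈ 8328.415.

Q* ≈ 8,328 castings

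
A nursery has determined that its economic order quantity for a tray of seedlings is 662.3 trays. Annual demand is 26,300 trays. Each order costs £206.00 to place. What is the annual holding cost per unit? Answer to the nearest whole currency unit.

H ≈ £25

Invert the EOQ relation Q*² = 2DS/H.
From Q* = √(2DS/H): H = 2DS / Q*² = 2 × 26,300 × 206 / 662.3² = 24.7026.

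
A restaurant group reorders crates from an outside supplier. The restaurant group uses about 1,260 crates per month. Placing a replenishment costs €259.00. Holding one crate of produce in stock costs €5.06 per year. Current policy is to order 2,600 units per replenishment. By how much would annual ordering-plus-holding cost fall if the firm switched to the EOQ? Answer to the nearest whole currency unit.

Annual demand D = 1,260 × 12 = 15,120.
EOQ = √(2DS/H) = √(2 × 15,120 × 259 / 5.06) ≈ 1244.13.
Cost at Q* = (D/Q*)S + (Q*/2)H = √(2DSH) ≈ €6,295.29.
Cost at Q = 2,600: (15,120/2,600)×259 + (2,600/2)×5.06 = €1,506.18 + €6,578.00 = €8,084.18.
Excess = €8,084.18 − €6,295.29 = €1,788.89.

Extra cost ≈ €1,789 per year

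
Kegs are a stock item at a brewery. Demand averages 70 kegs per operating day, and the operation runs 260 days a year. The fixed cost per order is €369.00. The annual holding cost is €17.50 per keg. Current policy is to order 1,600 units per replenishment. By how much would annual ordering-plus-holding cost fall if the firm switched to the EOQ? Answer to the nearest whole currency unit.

Annual demand D = 70 × 260 = 18,200.
EOQ = √(2DS/H) = √(2 × 18,200 × 369 / 17.5) ≈ 876.08.
Cost at Q* = (D/Q*)S + (Q*/2)H = √(2DSH) ≈ €15,331.44.
Cost at Q = 1,600: (18,200/1,600)×369 + (1,600/2)×17.5 = €4,197.38 + €14,000.00 = €18,197.38.
Excess = €18,197.38 − €15,331.44 = €2,865.94.

Extra cost ≈ €2,866 per year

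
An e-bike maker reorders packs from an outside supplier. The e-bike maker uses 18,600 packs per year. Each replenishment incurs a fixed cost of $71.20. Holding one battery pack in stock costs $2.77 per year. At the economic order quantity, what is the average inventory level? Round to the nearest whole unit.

The optimal lot size = √(2DS/H) = √(2 × 18,600 × 71.2 / 2.77) ≈ 977.85.
Average inventory = Q*/2 ≈ 977.85 / 2 = 488.924.

Average inventory ≈ 489 packs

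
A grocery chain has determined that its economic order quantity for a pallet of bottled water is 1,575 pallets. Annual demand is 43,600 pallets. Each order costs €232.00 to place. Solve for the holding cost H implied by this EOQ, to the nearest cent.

H ≈ €8.16

The basic EOQ model gives Q* = √(2DS/H); rearrange for the unknown.
From Q* = √(2DS/H): H = 2DS / Q*² = 2 × 43,600 × 232 / 1,575² = 8.1554.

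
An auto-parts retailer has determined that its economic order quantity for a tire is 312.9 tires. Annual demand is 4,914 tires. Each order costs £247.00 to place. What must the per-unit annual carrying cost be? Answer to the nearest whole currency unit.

H ≈ £25

Squaring Q* = √(2DS/H) gives Q*² = 2DS/H.
From Q* = √(2DS/H): H = 2DS / Q*² = 2 × 4,914 × 247 / 312.9² = 24.7942.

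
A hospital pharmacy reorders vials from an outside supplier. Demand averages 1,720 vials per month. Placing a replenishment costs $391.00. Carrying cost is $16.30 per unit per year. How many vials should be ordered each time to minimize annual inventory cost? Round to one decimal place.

Q* ≈ 995.1 vials

Annual demand D = 1,720 × 12 = 20,640.
EOQ = √(2DS / H) = √(2 × 20,640 × 391 / 16.3).
= √(16,140,480 / 16.3) = √990,213.4969 ≈ 995.095.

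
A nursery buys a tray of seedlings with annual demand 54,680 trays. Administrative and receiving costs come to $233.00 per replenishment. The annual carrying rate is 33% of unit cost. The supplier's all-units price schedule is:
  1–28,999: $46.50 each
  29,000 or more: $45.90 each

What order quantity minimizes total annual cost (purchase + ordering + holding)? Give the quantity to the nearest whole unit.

Q* ≈ 1,289 trays

Holding cost per unit per year at price C is H = 0.33·C.
For each price level, check whether its EOQ is feasible; otherwise the best quantity at that price is the breakpoint.
EOQ at $46.50 = 1288.6 (feasible in tier 1): TC = 54,680×$46.50 + (54,680/1288.6)×233 + (1288.6/2)×0.33×$46.50 = $2,562,393.82.
EOQ at $45.90 = 1297.0 < 29000, so use break Q=29000: TC = 54,680×$45.90 + (54,680/29000.0)×233 + (29000.0/2)×0.33×$45.90 = $2,729,882.83.
Lowest total cost is $2,562,393.82 at Q = 1288.6.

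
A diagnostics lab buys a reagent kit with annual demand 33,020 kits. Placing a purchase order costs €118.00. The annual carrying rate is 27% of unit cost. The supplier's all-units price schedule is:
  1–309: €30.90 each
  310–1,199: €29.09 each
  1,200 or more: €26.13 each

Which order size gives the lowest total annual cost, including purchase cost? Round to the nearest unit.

Q* ≈ 1,200 kits

Holding cost per unit per year at price C is H = 0.27·C.
Candidates are each tier's EOQ (if it falls in that tier) and each price-break quantity.
Tier 1 (€30.90): EOQ = 966.5 exceeds tier's upper bound 309, so this tier is dominated.
EOQ at €29.09 = 996.1 (feasible in tier 2): TC = 33,020×€29.09 + (33,020/996.1)×118 + (996.1/2)×0.27×€29.09 = €968,375.25.
EOQ at €26.13 = 1051.0 < 1200, so use break Q=1200: TC = 33,020×€26.13 + (33,020/1200.0)×118 + (1200.0/2)×0.27×€26.13 = €870,292.63.
Lowest total cost is €870,292.63 at Q = 1200.0.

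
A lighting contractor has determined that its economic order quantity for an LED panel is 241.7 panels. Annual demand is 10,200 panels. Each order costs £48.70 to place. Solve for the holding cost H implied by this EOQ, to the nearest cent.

H ≈ £17.01

Invert the EOQ relation Q*² = 2DS/H.
From Q* = √(2DS/H): H = 2DS / Q*² = 2 × 10,200 × 48.7 / 241.7² = 17.0061.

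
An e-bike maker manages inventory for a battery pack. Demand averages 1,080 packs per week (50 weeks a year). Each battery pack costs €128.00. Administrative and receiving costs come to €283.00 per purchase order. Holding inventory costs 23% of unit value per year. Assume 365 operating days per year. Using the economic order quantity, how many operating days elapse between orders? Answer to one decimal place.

Annual demand D = 1,080 × 50 = 54,000.
Holding cost H = 0.23 × €128.00 = €29.4400 per unit per year.
The optimal lot size = √(2DS/H) = √(2 × 54,000 × 283 / 29.44) ≈ 1018.91.
Cycle time = Q*/D × 365 = 1018.91 / 54,000 × 365 ≈ 6.887 days.

T ≈ 6.9 days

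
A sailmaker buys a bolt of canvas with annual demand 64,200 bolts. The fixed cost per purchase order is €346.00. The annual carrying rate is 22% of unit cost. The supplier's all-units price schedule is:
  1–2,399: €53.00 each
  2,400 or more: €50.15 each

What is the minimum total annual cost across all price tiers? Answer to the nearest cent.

TC* ≈ €3,242,125.10

Holding cost per unit per year at price C is H = 0.22·C.
Candidates are each tier's EOQ (if it falls in that tier) and each price-break quantity.
EOQ at €53.00 = 1952.0 (feasible in tier 1): TC = 64,200×€53.00 + (64,200/1952.0)×346 + (1952.0/2)×0.22×€53.00 = €3,425,359.87.
EOQ at €50.15 = 2006.7 < 2400, so use break Q=2400: TC = 64,200×€50.15 + (64,200/2400.0)×346 + (2400.0/2)×0.22×€50.15 = €3,242,125.10.
Lowest total cost among the candidates is at Q = 2400.0.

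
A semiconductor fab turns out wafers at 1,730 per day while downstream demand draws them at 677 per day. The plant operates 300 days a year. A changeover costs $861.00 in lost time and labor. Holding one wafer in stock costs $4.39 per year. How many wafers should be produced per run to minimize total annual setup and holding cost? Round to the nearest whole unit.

Annual demand D = 677 × 300 = 203,100.
Production build-up factor (1 − d/p) = 1 − 677/1,730 = 0.6087.
Q* = √(2DS / (H(1 − d/p))) = √(2 × 203,100 × 861 / (4.39 × 0.6087)).
= √(349,738,200 / 2.6721) ≈ 11440.583.

Q* ≈ 11,441 wafers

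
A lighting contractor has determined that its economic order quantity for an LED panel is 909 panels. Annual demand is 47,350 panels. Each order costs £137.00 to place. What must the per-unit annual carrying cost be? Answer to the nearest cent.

H ≈ £15.70

Invert the EOQ relation Q*² = 2DS/H.
From Q* = √(2DS/H): H = 2DS / Q*² = 2 × 47,350 × 137 / 909² = 15.7016.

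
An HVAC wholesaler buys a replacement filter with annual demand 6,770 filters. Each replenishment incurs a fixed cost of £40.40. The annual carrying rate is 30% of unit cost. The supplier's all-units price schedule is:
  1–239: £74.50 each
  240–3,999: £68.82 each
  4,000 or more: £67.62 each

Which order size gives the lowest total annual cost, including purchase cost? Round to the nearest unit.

Holding cost per unit per year at price C is H = 0.30·C.
For each price level, check whether its EOQ is feasible; otherwise the best quantity at that price is the breakpoint.
EOQ at £74.50 = 156.4 (feasible in tier 1): TC = 6,770×£74.50 + (6,770/156.4)×40.4 + (156.4/2)×0.30×£74.50 = £507,861.54.
EOQ at £68.82 = 162.8 < 240, so use break Q=240: TC = 6,770×£68.82 + (6,770/240.0)×40.4 + (240.0/2)×0.30×£68.82 = £469,528.54.
EOQ at £67.62 = 164.2 < 4000, so use break Q=4000: TC = 6,770×£67.62 + (6,770/4000.0)×40.4 + (4000.0/2)×0.30×£67.62 = £498,427.78.
Lowest total cost is £469,528.54 at Q = 240.0.

Q* ≈ 240 filters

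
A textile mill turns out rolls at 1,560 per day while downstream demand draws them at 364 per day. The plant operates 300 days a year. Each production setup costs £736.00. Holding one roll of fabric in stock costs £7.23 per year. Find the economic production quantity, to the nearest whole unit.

Q* ≈ 5,385 rolls

Annual demand D = 364 × 300 = 109,200.
Production build-up factor (1 − d/p) = 1 − 364/1,560 = 0.7667.
Q* = √(2DS / (H(1 − d/p))) = √(2 × 109,200 × 736 / (7.23 × 0.7667)).
= √(160,742,400 / 5.543) ≈ 5385.088.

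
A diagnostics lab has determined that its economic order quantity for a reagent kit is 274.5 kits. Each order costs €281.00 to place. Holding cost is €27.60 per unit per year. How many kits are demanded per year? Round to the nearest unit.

D ≈ 3,700 kits per year

The basic EOQ model gives Q* = √(2DS/H); rearrange for the unknown.
From Q* = √(2DS/H): D = Q*²H / (2S) = 274.5² × 27.6 / (2 × 281) = 3700.475.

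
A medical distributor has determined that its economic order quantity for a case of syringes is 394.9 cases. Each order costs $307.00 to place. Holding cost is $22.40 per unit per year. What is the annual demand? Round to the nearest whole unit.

D ≈ 5,689 cases per year

Squaring Q* = √(2DS/H) gives Q*² = 2DS/H.
From Q* = √(2DS/H): D = Q*²H / (2S) = 394.9² × 22.4 / (2 × 307) = 5689.236.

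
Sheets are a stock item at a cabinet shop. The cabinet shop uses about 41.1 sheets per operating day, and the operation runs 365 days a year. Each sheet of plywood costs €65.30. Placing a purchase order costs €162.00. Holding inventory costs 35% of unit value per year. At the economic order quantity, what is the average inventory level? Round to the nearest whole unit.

Annual demand D = 41.1 × 365 = 15,001.5.
Holding cost H = 0.35 × €65.30 = €22.8550 per unit per year.
Q* = √(2DS/H) = √(2 × 15,001.5 × 162 / 22.855) ≈ 461.16.
Average inventory = Q*/2 ≈ 461.16 / 2 = 230.579.

Average inventory ≈ 231 sheets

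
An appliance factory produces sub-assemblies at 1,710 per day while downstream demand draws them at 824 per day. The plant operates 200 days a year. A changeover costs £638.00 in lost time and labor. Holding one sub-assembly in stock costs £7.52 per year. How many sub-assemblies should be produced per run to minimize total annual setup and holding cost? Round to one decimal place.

Annual demand D = 824 × 200 = 164,800.
Production build-up factor (1 − d/p) = 1 − 824/1,710 = 0.5181.
Q* = √(2DS / (H(1 − d/p))) = √(2 × 164,800 × 638 / (7.52 × 0.5181)).
= √(210,284,800 / 3.8963) ≈ 7346.428.

Q* ≈ 7,346.4 sub-assemblies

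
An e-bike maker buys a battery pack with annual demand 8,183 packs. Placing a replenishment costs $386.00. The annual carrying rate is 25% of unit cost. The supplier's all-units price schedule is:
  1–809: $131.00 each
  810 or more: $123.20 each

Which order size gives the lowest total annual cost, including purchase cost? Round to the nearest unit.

Q* ≈ 810 packs

Holding cost per unit per year at price C is H = 0.25·C.
Candidates are each tier's EOQ (if it falls in that tier) and each price-break quantity.
EOQ at $131.00 = 439.2 (feasible in tier 1): TC = 8,183×$131.00 + (8,183/439.2)×386 + (439.2/2)×0.25×$131.00 = $1,086,356.70.
EOQ at $123.20 = 452.9 < 810, so use break Q=810: TC = 8,183×$123.20 + (8,183/810.0)×386 + (810.0/2)×0.25×$123.20 = $1,024,519.15.
Lowest total cost is $1,024,519.15 at Q = 810.0.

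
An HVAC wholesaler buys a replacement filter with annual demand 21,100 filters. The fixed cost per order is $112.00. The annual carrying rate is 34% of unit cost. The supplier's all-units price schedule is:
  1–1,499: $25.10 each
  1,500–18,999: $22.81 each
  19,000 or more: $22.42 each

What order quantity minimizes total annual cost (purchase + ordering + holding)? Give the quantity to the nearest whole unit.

Holding cost per unit per year at price C is H = 0.34·C.
For each price level, check whether its EOQ is feasible; otherwise the best quantity at that price is the breakpoint.
EOQ at $25.10 = 744.2 (feasible in tier 1): TC = 21,100×$25.10 + (21,100/744.2)×112 + (744.2/2)×0.34×$25.10 = $535,960.99.
EOQ at $22.81 = 780.7 < 1500, so use break Q=1500: TC = 21,100×$22.81 + (21,100/1500.0)×112 + (1500.0/2)×0.34×$22.81 = $488,683.02.
EOQ at $22.42 = 787.4 < 19000, so use break Q=19000: TC = 21,100×$22.42 + (21,100/19000.0)×112 + (19000.0/2)×0.34×$22.42 = $545,602.98.
Lowest total cost is $488,683.02 at Q = 1500.0.

Q* ≈ 1,500 filters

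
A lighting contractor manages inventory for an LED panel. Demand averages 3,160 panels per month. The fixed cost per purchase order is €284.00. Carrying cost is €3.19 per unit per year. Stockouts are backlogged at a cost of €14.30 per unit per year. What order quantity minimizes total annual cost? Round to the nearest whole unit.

Q* ≈ 2,874 panels

Annual demand D = 3,160 × 12 = 37,920.
With planned backorders, Q* = √(2DS/H) · √((H+B)/B).
√(2DS/H) = √(2 × 37,920 × 284 / 3.19) = 2598.442.
√((H+B)/B) = √((3.19+14.3)/14.3) = 1.1059.
Q* ≈ 2873.690.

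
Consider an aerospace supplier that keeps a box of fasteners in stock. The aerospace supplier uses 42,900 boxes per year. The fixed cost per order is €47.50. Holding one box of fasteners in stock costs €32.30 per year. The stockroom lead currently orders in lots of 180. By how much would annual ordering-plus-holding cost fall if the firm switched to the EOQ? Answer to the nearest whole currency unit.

EOQ = √(2DS/H) = √(2 × 42,900 × 47.5 / 32.3) ≈ 355.21.
Cost at Q* = (D/Q*)S + (Q*/2)H = √(2DSH) ≈ €11,473.39.
Cost at Q = 180: (42,900/180)×47.5 + (180/2)×32.3 = €11,320.83 + €2,907.00 = €14,227.83.
Excess = €14,227.83 − €11,473.39 = €2,754.44.

Extra cost ≈ €2,754 per year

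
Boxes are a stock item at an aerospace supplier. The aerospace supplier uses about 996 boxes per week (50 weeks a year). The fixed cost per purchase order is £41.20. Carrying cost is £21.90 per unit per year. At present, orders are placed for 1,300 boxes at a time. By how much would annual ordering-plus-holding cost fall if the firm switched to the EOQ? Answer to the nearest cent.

Annual demand D = 996 × 50 = 49,800.
EOQ = √(2DS/H) = √(2 × 49,800 × 41.2 / 21.9) ≈ 432.87.
Cost at Q* = (D/Q*)S + (Q*/2)H = √(2DSH) ≈ £9,479.83.
Cost at Q = 1,300: (49,800/1,300)×41.2 + (1,300/2)×21.9 = £1,578.28 + £14,235.00 = £15,813.28.
Excess = £15,813.28 − £9,479.83 = £6,333.45.

Extra cost ≈ £6,333.45 per year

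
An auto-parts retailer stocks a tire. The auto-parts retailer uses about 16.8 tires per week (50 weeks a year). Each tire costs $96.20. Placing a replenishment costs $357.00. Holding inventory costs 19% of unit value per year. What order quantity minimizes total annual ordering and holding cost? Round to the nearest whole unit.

Annual demand D = 16.8 × 50 = 840.
Holding cost H = 0.19 × $96.20 = $18.2780 per unit per year.
EOQ = √(2DS / H) = √(2 × 840 × 357 / 18.278).
= √(599,760 / 18.278) = √32,813.2181 ≈ 181.144.

Q* ≈ 181 tires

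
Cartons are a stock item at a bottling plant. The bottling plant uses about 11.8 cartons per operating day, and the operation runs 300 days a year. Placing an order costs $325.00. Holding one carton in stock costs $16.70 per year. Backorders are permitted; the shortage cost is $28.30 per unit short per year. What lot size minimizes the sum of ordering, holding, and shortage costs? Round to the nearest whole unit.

Annual demand D = 11.8 × 300 = 3,540.
With planned backorders, Q* = √(2DS/H) · √((H+B)/B).
√(2DS/H) = √(2 × 3,540 × 325 / 16.7) = 371.193.
√((H+B)/B) = √((16.7+28.3)/28.3) = 1.2610.
Q* ≈ 468.072.

Q* ≈ 468 cartons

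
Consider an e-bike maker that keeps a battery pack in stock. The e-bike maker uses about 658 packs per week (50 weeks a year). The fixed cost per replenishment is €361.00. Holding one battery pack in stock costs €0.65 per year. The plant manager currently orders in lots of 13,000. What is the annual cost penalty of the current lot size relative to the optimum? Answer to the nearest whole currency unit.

Extra cost ≈ €1,209 per year

Annual demand D = 658 × 50 = 32,900.
EOQ = √(2DS/H) = √(2 × 32,900 × 361 / 0.65) ≈ 6045.19.
Cost at Q* = (D/Q*)S + (Q*/2)H = √(2DSH) ≈ €3,929.37.
Cost at Q = 13,000: (32,900/13,000)×361 + (13,000/2)×0.65 = €913.61 + €4,225.00 = €5,138.61.
Excess = €5,138.61 − €3,929.37 = €1,209.23.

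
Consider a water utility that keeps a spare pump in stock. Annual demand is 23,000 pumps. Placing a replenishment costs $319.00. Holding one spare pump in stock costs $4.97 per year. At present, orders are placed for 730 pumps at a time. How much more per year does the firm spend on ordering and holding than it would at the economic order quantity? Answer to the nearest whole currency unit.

EOQ = √(2DS/H) = √(2 × 23,000 × 319 / 4.97) ≈ 1718.29.
Cost at Q* = (D/Q*)S + (Q*/2)H = √(2DSH) ≈ $8,539.89.
Cost at Q = 730: (23,000/730)×319 + (730/2)×4.97 = $10,050.68 + $1,814.05 = $11,864.73.
Excess = $11,864.73 − $8,539.89 = $3,324.84.

Extra cost ≈ $3,325 per year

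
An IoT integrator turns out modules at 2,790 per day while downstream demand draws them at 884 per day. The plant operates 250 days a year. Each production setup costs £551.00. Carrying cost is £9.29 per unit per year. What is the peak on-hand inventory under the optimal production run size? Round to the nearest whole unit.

I_max ≈ 4,232 modules

Annual demand D = 884 × 250 = 221,000.
Production build-up factor (1 − d/p) = 1 − 884/2,790 = 0.6832.
Q* = √(2DS / (H(1 − d/p))) = √(2 × 221,000 × 551 / (9.29 × 0.6832)).
= √(243,542,000 / 6.3465) ≈ 6194.692.
Maximum inventory = Q*(1 − d/p) = 6194.692 × 0.6832 ≈ 4231.929.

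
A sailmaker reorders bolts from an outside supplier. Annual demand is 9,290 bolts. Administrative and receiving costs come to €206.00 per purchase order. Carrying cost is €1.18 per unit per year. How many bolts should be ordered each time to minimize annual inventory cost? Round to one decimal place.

EOQ = √(2DS / H) = √(2 × 9,290 × 206 / 1.18).
= √(3,827,480 / 1.18) = √3,243,627.1186 ≈ 1801.007.

Q* ≈ 1,801.0 bolts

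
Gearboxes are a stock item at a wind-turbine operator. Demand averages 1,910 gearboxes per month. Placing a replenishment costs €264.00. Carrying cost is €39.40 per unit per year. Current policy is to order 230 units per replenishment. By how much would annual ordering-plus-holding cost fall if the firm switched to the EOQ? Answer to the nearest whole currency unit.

Extra cost ≈ €9,003 per year

Annual demand D = 1,910 × 12 = 22,920.
EOQ = √(2DS/H) = √(2 × 22,920 × 264 / 39.4) ≈ 554.21.
Cost at Q* = (D/Q*)S + (Q*/2)H = √(2DSH) ≈ €21,835.96.
Cost at Q = 230: (22,920/230)×264 + (230/2)×39.4 = €26,308.17 + €4,531.00 = €30,839.17.
Excess = €30,839.17 − €21,835.96 = €9,003.21.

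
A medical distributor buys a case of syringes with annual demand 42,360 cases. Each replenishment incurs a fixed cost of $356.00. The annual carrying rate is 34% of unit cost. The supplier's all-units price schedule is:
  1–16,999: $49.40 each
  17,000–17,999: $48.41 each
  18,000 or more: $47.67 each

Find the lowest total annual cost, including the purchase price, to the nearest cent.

TC* ≈ $2,115,091.17

Holding cost per unit per year at price C is H = 0.34·C.
Evaluate total cost at each tier's feasible EOQ or, if the EOQ is below the tier, at the tier's minimum quantity.
EOQ at $49.40 = 1340.0 (feasible in tier 1): TC = 42,360×$49.40 + (42,360/1340.0)×356 + (1340.0/2)×0.34×$49.40 = $2,115,091.17.
EOQ at $48.41 = 1353.7 < 17000, so use break Q=17000: TC = 42,360×$48.41 + (42,360/17000.0)×356 + (17000.0/2)×0.34×$48.41 = $2,191,439.57.
EOQ at $47.67 = 1364.1 < 18000, so use break Q=18000: TC = 42,360×$47.67 + (42,360/18000.0)×356 + (18000.0/2)×0.34×$47.67 = $2,166,009.19.
Lowest total cost among the candidates is at Q = 1340.0.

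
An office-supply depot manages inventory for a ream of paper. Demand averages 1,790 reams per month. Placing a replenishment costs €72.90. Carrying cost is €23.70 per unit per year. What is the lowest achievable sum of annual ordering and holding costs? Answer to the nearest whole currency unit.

Annual demand D = 1,790 × 12 = 21,480.
The optimal lot size = √(2DS/H) = √(2 × 21,480 × 72.9 / 23.7) ≈ 363.51.
At the optimum the two cost components are equal, so total cost = 2·(Q*/2)H = Q*·H.
Minimum total = √(2DSH) = √(2 × 21,480 × 72.9 × 23.7) ≈ 8615.293.

TC* ≈ €8,615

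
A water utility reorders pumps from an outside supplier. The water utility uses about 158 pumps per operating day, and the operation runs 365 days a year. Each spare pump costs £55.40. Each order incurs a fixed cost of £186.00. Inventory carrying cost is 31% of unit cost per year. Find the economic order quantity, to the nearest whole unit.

Annual demand D = 158 × 365 = 57,670.
Holding cost H = 0.31 × £55.40 = £17.1740 per unit per year.
EOQ = √(2DS / H) = √(2 × 57,670 × 186 / 17.174).
= √(21,453,240 / 17.174) = √1,249,169.6751 ≈ 1117.663.

Q* ≈ 1,118 pumps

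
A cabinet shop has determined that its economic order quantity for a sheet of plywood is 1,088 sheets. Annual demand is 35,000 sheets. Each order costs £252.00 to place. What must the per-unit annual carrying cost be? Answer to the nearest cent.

Squaring Q* = √(2DS/H) gives Q*² = 2DS/H.
From Q* = √(2DS/H): H = 2DS / Q*² = 2 × 35,000 × 252 / 1,088² = 14.9019.

H ≈ £14.90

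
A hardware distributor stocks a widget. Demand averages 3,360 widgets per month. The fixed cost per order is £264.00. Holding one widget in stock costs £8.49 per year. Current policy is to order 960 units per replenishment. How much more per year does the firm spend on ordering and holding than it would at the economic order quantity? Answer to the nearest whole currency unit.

Annual demand D = 3,360 × 12 = 40,320.
EOQ = √(2DS/H) = √(2 × 40,320 × 264 / 8.49) ≈ 1583.52.
Cost at Q* = (D/Q*)S + (Q*/2)H = √(2DSH) ≈ £13,444.08.
Cost at Q = 960: (40,320/960)×264 + (960/2)×8.49 = £11,088.00 + £4,075.20 = £15,163.20.
Excess = £15,163.20 − £13,444.08 = £1,719.12.

Extra cost ≈ £1,719 per year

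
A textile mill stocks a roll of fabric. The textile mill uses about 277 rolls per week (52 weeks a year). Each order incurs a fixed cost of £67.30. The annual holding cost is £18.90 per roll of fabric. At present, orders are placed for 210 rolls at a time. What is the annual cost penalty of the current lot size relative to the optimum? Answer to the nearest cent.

Extra cost ≈ £547.30 per year

Annual demand D = 277 × 52 = 14,404.
EOQ = √(2DS/H) = √(2 × 14,404 × 67.3 / 18.9) ≈ 320.28.
Cost at Q* = (D/Q*)S + (Q*/2)H = √(2DSH) ≈ £6,053.34.
Cost at Q = 210: (14,404/210)×67.3 + (210/2)×18.9 = £4,616.14 + £1,984.50 = £6,600.64.
Excess = £6,600.64 − £6,053.34 = £547.30.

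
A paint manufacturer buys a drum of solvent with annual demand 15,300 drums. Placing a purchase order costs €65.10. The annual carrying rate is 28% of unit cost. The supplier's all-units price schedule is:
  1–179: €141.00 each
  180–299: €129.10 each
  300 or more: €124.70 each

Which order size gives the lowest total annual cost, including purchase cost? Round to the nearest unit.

Holding cost per unit per year at price C is H = 0.28·C.
For each price level, check whether its EOQ is feasible; otherwise the best quantity at that price is the breakpoint.
Tier 1 (€141.00): EOQ = 224.6 exceeds tier's upper bound 179, so this tier is dominated.
EOQ at €129.10 = 234.8 (feasible in tier 2): TC = 15,300×€129.10 + (15,300/234.8)×65.1 + (234.8/2)×0.28×€129.10 = €1,983,715.81.
EOQ at €124.70 = 238.9 < 300, so use break Q=300: TC = 15,300×€124.70 + (15,300/300.0)×65.1 + (300.0/2)×0.28×€124.70 = €1,916,467.50.
Lowest total cost is €1,916,467.50 at Q = 300.0.

Q* ≈ 300 drums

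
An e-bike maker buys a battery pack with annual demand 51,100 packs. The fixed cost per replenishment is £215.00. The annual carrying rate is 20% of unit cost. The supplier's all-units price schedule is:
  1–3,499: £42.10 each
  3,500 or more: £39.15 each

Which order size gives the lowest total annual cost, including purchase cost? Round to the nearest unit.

Q* ≈ 3,500 packs

Holding cost per unit per year at price C is H = 0.20·C.
Candidates are each tier's EOQ (if it falls in that tier) and each price-break quantity.
EOQ at £42.10 = 1615.4 (feasible in tier 1): TC = 51,100×£42.10 + (51,100/1615.4)×215 + (1615.4/2)×0.20×£42.10 = £2,164,911.94.
EOQ at £39.15 = 1675.2 < 3500, so use break Q=3500: TC = 51,100×£39.15 + (51,100/3500.0)×215 + (3500.0/2)×0.20×£39.15 = £2,017,406.50.
Lowest total cost is £2,017,406.50 at Q = 3500.0.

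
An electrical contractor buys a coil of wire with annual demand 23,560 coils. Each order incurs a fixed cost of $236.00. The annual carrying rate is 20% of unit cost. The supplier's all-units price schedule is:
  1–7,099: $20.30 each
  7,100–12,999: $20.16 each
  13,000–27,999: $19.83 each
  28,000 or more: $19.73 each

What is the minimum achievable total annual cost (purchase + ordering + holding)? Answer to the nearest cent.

Holding cost per unit per year at price C is H = 0.20·C.
Evaluate total cost at each tier's feasible EOQ or, if the EOQ is below the tier, at the tier's minimum quantity.
EOQ at $20.30 = 1655.0 (feasible in tier 1): TC = 23,560×$20.30 + (23,560/1655.0)×236 + (1655.0/2)×0.20×$20.30 = $484,987.26.
EOQ at $20.16 = 1660.7 < 7100, so use break Q=7100: TC = 23,560×$20.16 + (23,560/7100.0)×236 + (7100.0/2)×0.20×$20.16 = $490,066.32.
EOQ at $19.83 = 1674.5 < 13000, so use break Q=13000: TC = 23,560×$19.83 + (23,560/13000.0)×236 + (13000.0/2)×0.20×$19.83 = $493,401.50.
EOQ at $19.73 = 1678.7 < 28000, so use break Q=28000: TC = 23,560×$19.73 + (23,560/28000.0)×236 + (28000.0/2)×0.20×$19.73 = $520,281.38.
Lowest total cost among the candidates is at Q = 1655.0.

TC* ≈ $484,987.26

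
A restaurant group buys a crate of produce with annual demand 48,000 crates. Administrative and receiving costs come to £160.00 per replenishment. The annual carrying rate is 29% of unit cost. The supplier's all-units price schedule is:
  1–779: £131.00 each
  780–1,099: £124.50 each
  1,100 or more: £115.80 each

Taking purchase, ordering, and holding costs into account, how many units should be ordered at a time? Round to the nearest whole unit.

Holding cost per unit per year at price C is H = 0.29·C.
For each price level, check whether its EOQ is feasible; otherwise the best quantity at that price is the breakpoint.
EOQ at £131.00 = 635.9 (feasible in tier 1): TC = 48,000×£131.00 + (48,000/635.9)×160 + (635.9/2)×0.29×£131.00 = £6,312,156.29.
EOQ at £124.50 = 652.2 < 780, so use break Q=780: TC = 48,000×£124.50 + (48,000/780.0)×160 + (780.0/2)×0.29×£124.50 = £5,999,927.10.
EOQ at £115.80 = 676.3 < 1100, so use break Q=1100: TC = 48,000×£115.80 + (48,000/1100.0)×160 + (1100.0/2)×0.29×£115.80 = £5,583,851.92.
Lowest total cost is £5,583,851.92 at Q = 1100.0.

Q* ≈ 1,100 crates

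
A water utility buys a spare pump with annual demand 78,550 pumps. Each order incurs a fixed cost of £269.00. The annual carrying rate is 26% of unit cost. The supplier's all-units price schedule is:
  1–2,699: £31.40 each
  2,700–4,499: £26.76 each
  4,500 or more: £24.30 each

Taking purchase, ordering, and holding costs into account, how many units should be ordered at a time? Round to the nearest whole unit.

Holding cost per unit per year at price C is H = 0.26·C.
Evaluate total cost at each tier's feasible EOQ or, if the EOQ is below the tier, at the tier's minimum quantity.
EOQ at £31.40 = 2275.2 (feasible in tier 1): TC = 78,550×£31.40 + (78,550/2275.2)×269 + (2275.2/2)×0.26×£31.40 = £2,485,044.44.
EOQ at £26.76 = 2464.5 < 2700, so use break Q=2700: TC = 78,550×£26.76 + (78,550/2700.0)×269 + (2700.0/2)×0.26×£26.76 = £2,119,216.67.
EOQ at £24.30 = 2586.3 < 4500, so use break Q=4500: TC = 78,550×£24.30 + (78,550/4500.0)×269 + (4500.0/2)×0.26×£24.30 = £1,927,676.04.
Lowest total cost is £1,927,676.04 at Q = 4500.0.

Q* ≈ 4,500 pumps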